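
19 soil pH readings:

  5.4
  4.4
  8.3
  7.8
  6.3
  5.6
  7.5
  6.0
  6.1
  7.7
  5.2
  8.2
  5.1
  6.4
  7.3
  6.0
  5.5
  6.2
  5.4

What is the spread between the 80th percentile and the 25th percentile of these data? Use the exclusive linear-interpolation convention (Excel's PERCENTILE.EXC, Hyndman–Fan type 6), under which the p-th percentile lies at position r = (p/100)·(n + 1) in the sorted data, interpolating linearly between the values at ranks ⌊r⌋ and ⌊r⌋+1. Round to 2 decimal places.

Sorted: 4.4, 5.1, 5.2, 5.4, 5.4, 5.5, 5.6, 6.0, 6.0, 6.1, 6.2, 6.3, 6.4, 7.3, 7.5, 7.7, 7.8, 8.2, 8.3.
n = 19.
P25: r = 5 (integer) → 5.4.
P80: r = 16 (integer) → 7.7.
Difference: 7.7 − 5.4 = 2.3.

2.30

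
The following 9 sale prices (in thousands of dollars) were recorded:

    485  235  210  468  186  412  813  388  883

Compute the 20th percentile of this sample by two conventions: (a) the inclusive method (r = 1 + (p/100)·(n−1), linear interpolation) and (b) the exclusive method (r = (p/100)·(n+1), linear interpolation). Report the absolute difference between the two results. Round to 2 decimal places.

15.00

Sorted: 186, 210, 235, 388, 412, 468, 485, 813, 883.
n = 9.
(a) r = 2.6; between ranks 2 (210) and 3 (235): 225.
(b) r = 2 → value at rank 2 = 210.
|225 − 210| = 15.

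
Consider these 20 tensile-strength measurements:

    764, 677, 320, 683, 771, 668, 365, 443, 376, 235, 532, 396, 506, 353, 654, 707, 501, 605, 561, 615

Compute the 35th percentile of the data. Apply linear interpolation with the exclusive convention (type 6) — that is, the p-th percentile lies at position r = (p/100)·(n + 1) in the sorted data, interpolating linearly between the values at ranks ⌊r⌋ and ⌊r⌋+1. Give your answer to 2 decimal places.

463.30

Sorted: 235, 320, 353, 365, 376, 396, 443, 501, 506, 532, 561, 605, 615, 654, 668, 677, 683, 707, 764, 771.
n = 20.
r = (35/100)·(20 + 1) = 7.35.
Rank 7 is 443 and rank 8 is 501.
Interpolate: 443 + 0.35·(501 − 443) = 443 + 0.35·58 = 463.3.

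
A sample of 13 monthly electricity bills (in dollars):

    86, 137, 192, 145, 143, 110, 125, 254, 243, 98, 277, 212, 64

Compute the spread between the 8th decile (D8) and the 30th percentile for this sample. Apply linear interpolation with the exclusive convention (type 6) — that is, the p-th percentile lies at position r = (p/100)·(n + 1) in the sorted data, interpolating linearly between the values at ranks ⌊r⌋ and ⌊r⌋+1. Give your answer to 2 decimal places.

132.20

Sorted: 64, 86, 98, 110, 125, 137, 143, 145, 192, 212, 243, 254, 277.
n = 13.
P30: r = 4.2; ranks 4–5 are 110, 125; interpolating gives 113.
P80: r = 11.2; ranks 11–12 are 243, 254; interpolating gives 245.2.
Difference: 245.2 − 113 = 132.2.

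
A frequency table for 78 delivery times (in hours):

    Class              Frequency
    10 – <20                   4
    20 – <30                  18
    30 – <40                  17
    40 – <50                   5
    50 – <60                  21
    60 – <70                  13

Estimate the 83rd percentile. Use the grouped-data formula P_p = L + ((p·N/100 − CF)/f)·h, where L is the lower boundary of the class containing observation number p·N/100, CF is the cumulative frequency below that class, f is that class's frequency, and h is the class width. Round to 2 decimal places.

N = 78; target position k = 83/100 · 78 = 64.74.
Cumulative frequencies: 4, 22, 39, 44, 65, 78.
Observation 64.74 falls in the class 50 – <60.
L = 50, CF = 44, f = 21, h = 10.
P83 = 50 + ((64.74 − 44)/21)·10 = 50 + 9.87619 = 59.8762.

59.88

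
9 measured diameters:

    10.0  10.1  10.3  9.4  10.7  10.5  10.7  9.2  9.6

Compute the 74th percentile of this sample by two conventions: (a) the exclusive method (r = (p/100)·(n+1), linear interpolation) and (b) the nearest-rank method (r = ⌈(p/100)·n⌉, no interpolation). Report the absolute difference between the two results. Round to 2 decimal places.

Sorted: 9.2, 9.4, 9.6, 10.0, 10.1, 10.3, 10.5, 10.7, 10.7.
n = 9.
(a) r = 7.4; between ranks 7 (10.5) and 8 (10.7): 10.58.
(b) the nearest-rank method: rank 7 → 10.5.
|10.58 − 10.5| = 0.08.

0.08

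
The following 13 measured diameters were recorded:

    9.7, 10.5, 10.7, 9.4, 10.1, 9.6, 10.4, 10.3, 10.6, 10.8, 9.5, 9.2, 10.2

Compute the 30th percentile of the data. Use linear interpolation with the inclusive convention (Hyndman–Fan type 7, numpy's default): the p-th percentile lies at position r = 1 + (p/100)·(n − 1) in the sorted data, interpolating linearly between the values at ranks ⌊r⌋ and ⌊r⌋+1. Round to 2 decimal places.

Sorted: 9.2, 9.4, 9.5, 9.6, 9.7, 10.1, 10.2, 10.3, 10.4, 10.5, 10.6, 10.7, 10.8.
n = 13.
r = 1 + (30/100)·(13 − 1) = 1 + 3.6 = 4.6.
Rank 4 is 9.6 and rank 5 is 9.7.
Interpolate: 9.6 + 0.6·(9.7 − 9.6) = 9.6 + 0.6·0.1 = 9.66.

9.66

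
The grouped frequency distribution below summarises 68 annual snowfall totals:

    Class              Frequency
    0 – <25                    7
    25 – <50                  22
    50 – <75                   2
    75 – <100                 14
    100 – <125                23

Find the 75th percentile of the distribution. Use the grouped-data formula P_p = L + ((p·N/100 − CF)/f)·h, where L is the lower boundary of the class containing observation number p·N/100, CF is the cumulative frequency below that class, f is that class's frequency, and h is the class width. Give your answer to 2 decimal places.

N = 68; target position k = 75/100 · 68 = 51.
Cumulative frequencies: 7, 29, 31, 45, 68.
Observation 51 falls in the class 100 – <125.
L = 100, CF = 45, f = 23, h = 25.
P75 = 100 + ((51 − 45)/23)·25 = 100 + 6.52174 = 106.522.

106.52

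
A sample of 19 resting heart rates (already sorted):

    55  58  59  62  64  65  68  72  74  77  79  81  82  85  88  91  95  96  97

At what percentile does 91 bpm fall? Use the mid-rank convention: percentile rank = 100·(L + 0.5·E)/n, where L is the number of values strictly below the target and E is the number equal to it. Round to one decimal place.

81.6

Count below 91: L = 15; count equal: E = 1; n = 19.
Percentile rank = 100·(15 + 0.5·1)/19 = 100·15.5/19 = 81.58.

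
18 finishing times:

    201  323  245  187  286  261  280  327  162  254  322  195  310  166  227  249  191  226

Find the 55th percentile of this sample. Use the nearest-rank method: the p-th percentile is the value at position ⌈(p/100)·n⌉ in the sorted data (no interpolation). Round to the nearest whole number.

Sorted: 162, 166, 187, 191, 195, 201, 226, 227, 245, 249, 254, 261, 280, 286, 310, 322, 323, 327.
n = 18.
Position = ⌈55/100 · 18⌉ = ⌈9.9⌉ = 10.
The value at rank 10 is 249.

249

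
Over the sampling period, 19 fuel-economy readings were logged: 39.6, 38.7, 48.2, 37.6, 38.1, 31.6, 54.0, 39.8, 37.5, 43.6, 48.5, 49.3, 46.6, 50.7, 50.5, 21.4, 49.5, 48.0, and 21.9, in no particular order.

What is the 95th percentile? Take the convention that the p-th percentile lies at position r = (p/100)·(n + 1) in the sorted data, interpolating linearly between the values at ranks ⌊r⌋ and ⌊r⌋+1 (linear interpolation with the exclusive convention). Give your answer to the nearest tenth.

Sorted: 21.4, 21.9, 31.6, 37.5, 37.6, 38.1, 38.7, 39.6, 39.8, 43.6, 46.6, 48.0, 48.2, 48.5, 49.3, 49.5, 50.5, 50.7, 54.0.
n = 19.
r = (95/100)·(19 + 1) = 19.
r is an integer, so P95 is the value at rank 19: 54.0.

54.0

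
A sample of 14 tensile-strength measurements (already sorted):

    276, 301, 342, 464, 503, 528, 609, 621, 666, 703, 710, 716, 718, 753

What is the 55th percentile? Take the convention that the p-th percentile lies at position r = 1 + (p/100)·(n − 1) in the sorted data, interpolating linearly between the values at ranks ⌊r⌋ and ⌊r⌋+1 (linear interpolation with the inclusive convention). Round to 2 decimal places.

627.75

n = 14.
r = 1 + (55/100)·(14 − 1) = 1 + 7.15 = 8.15.
Rank 8 is 621 and rank 9 is 666.
Interpolate: 621 + 0.15·(666 − 621) = 621 + 0.15·45 = 627.75.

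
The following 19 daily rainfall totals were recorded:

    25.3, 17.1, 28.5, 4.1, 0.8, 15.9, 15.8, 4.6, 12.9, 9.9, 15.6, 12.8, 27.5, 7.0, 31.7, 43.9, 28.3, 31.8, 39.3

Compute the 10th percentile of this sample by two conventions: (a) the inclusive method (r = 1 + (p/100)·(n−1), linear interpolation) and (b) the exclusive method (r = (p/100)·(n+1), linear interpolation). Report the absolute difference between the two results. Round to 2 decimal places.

0.40

Sorted: 0.8, 4.1, 4.6, 7.0, 9.9, 12.8, 12.9, 15.6, 15.8, 15.9, 17.1, 25.3, 27.5, 28.3, 28.5, 31.7, 31.8, 39.3, 43.9.
n = 19.
(a) r = 2.8; between ranks 2 (4.1) and 3 (4.6): 4.5.
(b) r = 2 → value at rank 2 = 4.1.
|4.5 − 4.1| = 0.4.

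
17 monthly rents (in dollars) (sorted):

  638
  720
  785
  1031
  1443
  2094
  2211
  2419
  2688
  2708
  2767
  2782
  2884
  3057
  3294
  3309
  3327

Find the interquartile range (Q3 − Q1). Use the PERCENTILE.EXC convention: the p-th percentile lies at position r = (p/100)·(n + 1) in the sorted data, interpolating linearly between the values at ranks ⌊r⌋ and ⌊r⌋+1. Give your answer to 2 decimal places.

1733.50

n = 17.
P25: r = 4.5; ranks 4–5 are 1031, 1443; interpolating gives 1237.
P75: r = 13.5; ranks 13–14 are 2884, 3057; interpolating gives 2970.5.
Difference: 2970.5 − 1237 = 1733.5.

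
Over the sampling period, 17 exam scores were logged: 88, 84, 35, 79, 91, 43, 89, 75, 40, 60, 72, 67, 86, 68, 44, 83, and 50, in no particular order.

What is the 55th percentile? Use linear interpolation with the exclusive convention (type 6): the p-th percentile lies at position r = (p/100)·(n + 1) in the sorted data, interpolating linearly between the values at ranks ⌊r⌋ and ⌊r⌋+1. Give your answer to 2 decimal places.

Sorted: 35, 40, 43, 44, 50, 60, 67, 68, 72, 75, 79, 83, 84, 86, 88, 89, 91.
n = 17.
r = (55/100)·(17 + 1) = 9.9.
Rank 9 is 72 and rank 10 is 75.
Interpolate: 72 + 0.9·(75 − 72) = 72 + 0.9·3 = 74.7.

74.70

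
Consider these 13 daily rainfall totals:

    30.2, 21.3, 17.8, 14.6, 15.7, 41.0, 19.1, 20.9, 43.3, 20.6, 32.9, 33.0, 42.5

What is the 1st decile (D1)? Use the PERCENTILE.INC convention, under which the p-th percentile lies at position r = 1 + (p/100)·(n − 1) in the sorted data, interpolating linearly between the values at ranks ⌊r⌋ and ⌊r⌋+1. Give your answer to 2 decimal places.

16.12

Sorted: 14.6, 15.7, 17.8, 19.1, 20.6, 20.9, 21.3, 30.2, 32.9, 33.0, 41.0, 42.5, 43.3.
n = 13.
r = 1 + (10/100)·(13 − 1) = 1 + 1.2 = 2.2.
Rank 2 is 15.7 and rank 3 is 17.8.
Interpolate: 15.7 + 0.2·(17.8 − 15.7) = 15.7 + 0.2·2.1 = 16.12.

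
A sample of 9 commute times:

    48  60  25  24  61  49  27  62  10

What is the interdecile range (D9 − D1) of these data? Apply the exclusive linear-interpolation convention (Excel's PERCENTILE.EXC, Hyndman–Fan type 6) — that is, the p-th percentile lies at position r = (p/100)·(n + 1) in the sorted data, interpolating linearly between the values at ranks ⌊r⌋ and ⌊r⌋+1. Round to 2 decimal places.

52.00

Sorted: 10, 24, 25, 27, 48, 49, 60, 61, 62.
n = 9.
P10: r = 1 (integer) → 10.
P90: r = 9 (integer) → 62.
Difference: 62 − 10 = 52.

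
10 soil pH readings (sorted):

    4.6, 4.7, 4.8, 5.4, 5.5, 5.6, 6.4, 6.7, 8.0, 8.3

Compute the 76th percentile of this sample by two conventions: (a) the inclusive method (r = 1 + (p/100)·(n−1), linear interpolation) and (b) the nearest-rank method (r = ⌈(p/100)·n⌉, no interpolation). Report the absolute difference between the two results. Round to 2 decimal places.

n = 10.
(a) r = 7.84; between ranks 7 (6.4) and 8 (6.7): 6.652.
(b) the nearest-rank method: rank 8 → 6.7.
|6.652 − 6.7| = 0.048.

0.05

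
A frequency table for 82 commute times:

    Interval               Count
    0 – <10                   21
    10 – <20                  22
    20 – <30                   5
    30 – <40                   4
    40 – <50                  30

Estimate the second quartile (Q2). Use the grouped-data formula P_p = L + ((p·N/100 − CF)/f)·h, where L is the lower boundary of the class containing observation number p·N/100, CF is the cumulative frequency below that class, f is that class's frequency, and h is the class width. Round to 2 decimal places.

19.09

N = 82; target position k = 50/100 · 82 = 41.
Cumulative frequencies: 21, 43, 48, 52, 82.
Observation 41 falls in the class 10 – <20.
L = 10, CF = 21, f = 22, h = 10.
P50 = 10 + ((41 − 21)/22)·10 = 10 + 9.09091 = 19.0909.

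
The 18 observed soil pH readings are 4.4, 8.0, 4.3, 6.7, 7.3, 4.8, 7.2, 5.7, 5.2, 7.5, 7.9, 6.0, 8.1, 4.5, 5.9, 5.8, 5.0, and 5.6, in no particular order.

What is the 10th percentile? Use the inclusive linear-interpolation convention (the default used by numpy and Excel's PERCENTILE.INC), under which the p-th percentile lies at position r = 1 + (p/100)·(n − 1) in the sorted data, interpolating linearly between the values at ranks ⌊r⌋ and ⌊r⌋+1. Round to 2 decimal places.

Sorted: 4.3, 4.4, 4.5, 4.8, 5.0, 5.2, 5.6, 5.7, 5.8, 5.9, 6.0, 6.7, 7.2, 7.3, 7.5, 7.9, 8.0, 8.1.
n = 18.
r = 1 + (10/100)·(18 − 1) = 1 + 1.7 = 2.7.
Rank 2 is 4.4 and rank 3 is 4.5.
Interpolate: 4.4 + 0.7·(4.5 − 4.4) = 4.4 + 0.7·0.1 = 4.47.

4.47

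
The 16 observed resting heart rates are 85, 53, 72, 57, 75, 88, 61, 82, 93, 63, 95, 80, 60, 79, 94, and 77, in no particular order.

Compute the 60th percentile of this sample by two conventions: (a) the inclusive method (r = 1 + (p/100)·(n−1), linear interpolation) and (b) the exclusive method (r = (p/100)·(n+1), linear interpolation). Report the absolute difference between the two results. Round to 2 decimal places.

Sorted: 53, 57, 60, 61, 63, 72, 75, 77, 79, 80, 82, 85, 88, 93, 94, 95.
n = 16.
(a) r = 10 → value at rank 10 = 80.
(b) r = 10.2; between ranks 10 (80) and 11 (82): 80.4.
|80 − 80.4| = 0.4.

0.40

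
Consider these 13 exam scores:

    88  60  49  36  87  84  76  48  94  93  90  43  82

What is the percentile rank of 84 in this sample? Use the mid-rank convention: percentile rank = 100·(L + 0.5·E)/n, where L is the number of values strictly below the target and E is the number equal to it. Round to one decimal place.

Sorted: 36, 43, 48, 49, 60, 76, 82, 84, 87, 88, 90, 93, 94.
Count below 84: L = 7; count equal: E = 1; n = 13.
Percentile rank = 100·(7 + 0.5·1)/13 = 100·7.5/13 = 57.69.

57.7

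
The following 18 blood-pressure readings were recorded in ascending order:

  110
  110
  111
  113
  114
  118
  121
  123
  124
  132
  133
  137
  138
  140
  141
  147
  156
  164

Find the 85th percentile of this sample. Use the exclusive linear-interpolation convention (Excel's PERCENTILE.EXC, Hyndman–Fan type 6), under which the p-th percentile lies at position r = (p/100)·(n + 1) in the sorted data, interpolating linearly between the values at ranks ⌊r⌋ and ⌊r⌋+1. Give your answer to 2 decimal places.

148.35

n = 18.
r = (85/100)·(18 + 1) = 16.15.
Rank 16 is 147 and rank 17 is 156.
Interpolate: 147 + 0.15·(156 − 147) = 147 + 0.15·9 = 148.35.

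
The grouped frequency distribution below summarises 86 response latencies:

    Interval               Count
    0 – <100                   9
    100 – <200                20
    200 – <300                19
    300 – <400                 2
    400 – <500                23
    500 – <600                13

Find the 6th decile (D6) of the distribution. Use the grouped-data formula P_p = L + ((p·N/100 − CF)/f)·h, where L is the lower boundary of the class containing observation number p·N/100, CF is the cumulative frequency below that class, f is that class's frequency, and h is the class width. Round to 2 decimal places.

406.96

N = 86; target position k = 60/100 · 86 = 51.6.
Cumulative frequencies: 9, 29, 48, 50, 73, 86.
Observation 51.6 falls in the class 400 – <500.
L = 400, CF = 50, f = 23, h = 100.
P60 = 400 + ((51.6 − 50)/23)·100 = 400 + 6.95652 = 406.957.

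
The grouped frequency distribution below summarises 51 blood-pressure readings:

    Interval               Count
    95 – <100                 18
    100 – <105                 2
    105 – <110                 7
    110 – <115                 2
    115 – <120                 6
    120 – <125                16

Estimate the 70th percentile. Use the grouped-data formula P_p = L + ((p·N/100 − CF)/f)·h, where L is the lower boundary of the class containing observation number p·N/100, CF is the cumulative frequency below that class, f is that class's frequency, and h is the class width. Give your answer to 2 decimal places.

120.22

N = 51; target position k = 70/100 · 51 = 35.7.
Cumulative frequencies: 18, 20, 27, 29, 35, 51.
Observation 35.7 falls in the class 120 – <125.
L = 120, CF = 35, f = 16, h = 5.
P70 = 120 + ((35.7 − 35)/16)·5 = 120 + 0.21875 = 120.219.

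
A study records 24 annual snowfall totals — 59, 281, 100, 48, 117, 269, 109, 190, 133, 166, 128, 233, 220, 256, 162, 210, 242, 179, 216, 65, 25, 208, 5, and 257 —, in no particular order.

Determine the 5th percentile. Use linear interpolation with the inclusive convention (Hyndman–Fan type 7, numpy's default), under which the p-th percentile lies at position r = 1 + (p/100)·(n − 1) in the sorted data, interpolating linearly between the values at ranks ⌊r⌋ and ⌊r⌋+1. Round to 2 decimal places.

Sorted: 5, 25, 48, 59, 65, 100, 109, 117, 128, 133, 162, 166, 179, 190, 208, 210, 216, 220, 233, 242, 256, 257, 269, 281.
n = 24.
r = 1 + (5/100)·(24 − 1) = 1 + 1.15 = 2.15.
Rank 2 is 25 and rank 3 is 48.
Interpolate: 25 + 0.15·(48 − 25) = 25 + 0.15·23 = 28.45.

28.45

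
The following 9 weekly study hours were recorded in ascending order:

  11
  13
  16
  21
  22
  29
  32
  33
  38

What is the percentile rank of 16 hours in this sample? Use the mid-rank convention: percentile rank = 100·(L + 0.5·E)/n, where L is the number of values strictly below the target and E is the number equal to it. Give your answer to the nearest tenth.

Count below 16: L = 2; count equal: E = 1; n = 9.
Percentile rank = 100·(2 + 0.5·1)/9 = 100·2.5/9 = 27.78.

27.8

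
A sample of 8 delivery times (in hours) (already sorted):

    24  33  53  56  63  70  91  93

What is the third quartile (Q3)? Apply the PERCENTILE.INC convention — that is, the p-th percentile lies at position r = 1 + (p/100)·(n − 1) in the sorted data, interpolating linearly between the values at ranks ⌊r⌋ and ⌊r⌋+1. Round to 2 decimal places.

n = 8.
r = 1 + (75/100)·(8 − 1) = 1 + 5.25 = 6.25.
Rank 6 is 70 and rank 7 is 91.
Interpolate: 70 + 0.25·(91 − 70) = 70 + 0.25·21 = 75.25.

75.25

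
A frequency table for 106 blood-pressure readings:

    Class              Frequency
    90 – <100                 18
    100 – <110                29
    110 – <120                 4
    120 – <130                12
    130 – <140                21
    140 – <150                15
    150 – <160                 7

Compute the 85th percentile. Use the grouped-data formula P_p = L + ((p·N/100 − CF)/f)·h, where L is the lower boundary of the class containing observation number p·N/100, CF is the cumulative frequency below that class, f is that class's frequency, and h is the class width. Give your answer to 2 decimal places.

N = 106; target position k = 85/100 · 106 = 90.1.
Cumulative frequencies: 18, 47, 51, 63, 84, 99, 106.
Observation 90.1 falls in the class 140 – <150.
L = 140, CF = 84, f = 15, h = 10.
P85 = 140 + ((90.1 − 84)/15)·10 = 140 + 4.06667 = 144.067.

144.07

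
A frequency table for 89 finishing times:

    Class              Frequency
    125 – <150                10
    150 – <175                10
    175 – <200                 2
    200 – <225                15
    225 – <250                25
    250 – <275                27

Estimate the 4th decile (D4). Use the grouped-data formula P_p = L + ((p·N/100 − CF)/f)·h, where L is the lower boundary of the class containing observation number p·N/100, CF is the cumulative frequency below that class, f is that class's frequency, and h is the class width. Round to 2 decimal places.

N = 89; target position k = 40/100 · 89 = 35.6.
Cumulative frequencies: 10, 20, 22, 37, 62, 89.
Observation 35.6 falls in the class 200 – <225.
L = 200, CF = 22, f = 15, h = 25.
P40 = 200 + ((35.6 − 22)/15)·25 = 200 + 22.6667 = 222.667.

222.67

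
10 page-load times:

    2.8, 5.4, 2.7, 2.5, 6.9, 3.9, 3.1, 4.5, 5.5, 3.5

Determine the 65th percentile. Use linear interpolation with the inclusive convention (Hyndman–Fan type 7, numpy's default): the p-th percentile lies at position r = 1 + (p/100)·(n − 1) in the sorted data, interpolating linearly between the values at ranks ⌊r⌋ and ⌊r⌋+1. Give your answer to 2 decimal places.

4.41

Sorted: 2.5, 2.7, 2.8, 3.1, 3.5, 3.9, 4.5, 5.4, 5.5, 6.9.
n = 10.
r = 1 + (65/100)·(10 − 1) = 1 + 5.85 = 6.85.
Rank 6 is 3.9 and rank 7 is 4.5.
Interpolate: 3.9 + 0.85·(4.5 − 3.9) = 3.9 + 0.85·0.6 = 4.41.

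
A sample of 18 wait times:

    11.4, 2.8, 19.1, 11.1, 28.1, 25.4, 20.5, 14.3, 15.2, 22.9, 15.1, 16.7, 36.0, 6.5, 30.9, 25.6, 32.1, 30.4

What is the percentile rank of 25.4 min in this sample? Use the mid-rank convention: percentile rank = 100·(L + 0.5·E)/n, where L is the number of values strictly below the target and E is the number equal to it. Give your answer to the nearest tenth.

Sorted: 2.8, 6.5, 11.1, 11.4, 14.3, 15.1, 15.2, 16.7, 19.1, 20.5, 22.9, 25.4, 25.6, 28.1, 30.4, 30.9, 32.1, 36.0.
Count below 25.4: L = 11; count equal: E = 1; n = 18.
Percentile rank = 100·(11 + 0.5·1)/18 = 100·11.5/18 = 63.89.

63.9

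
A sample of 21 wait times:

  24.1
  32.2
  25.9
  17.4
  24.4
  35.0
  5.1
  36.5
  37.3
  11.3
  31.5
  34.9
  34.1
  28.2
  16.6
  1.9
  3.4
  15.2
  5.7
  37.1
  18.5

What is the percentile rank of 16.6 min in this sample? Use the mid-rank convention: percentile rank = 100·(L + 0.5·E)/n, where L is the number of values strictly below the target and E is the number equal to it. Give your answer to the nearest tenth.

Sorted: 1.9, 3.4, 5.1, 5.7, 11.3, 15.2, 16.6, 17.4, 18.5, 24.1, 24.4, 25.9, 28.2, 31.5, 32.2, 34.1, 34.9, 35.0, 36.5, 37.1, 37.3.
Count below 16.6: L = 6; count equal: E = 1; n = 21.
Percentile rank = 100·(6 + 0.5·1)/21 = 100·6.5/21 = 30.95.

31.0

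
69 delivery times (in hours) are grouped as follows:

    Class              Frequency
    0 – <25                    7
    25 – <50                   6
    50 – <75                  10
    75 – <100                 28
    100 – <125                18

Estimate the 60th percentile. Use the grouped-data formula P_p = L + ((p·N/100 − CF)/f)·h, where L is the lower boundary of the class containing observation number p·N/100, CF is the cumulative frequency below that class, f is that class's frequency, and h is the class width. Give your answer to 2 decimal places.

91.43

N = 69; target position k = 60/100 · 69 = 41.4.
Cumulative frequencies: 7, 13, 23, 51, 69.
Observation 41.4 falls in the class 75 – <100.
L = 75, CF = 23, f = 28, h = 25.
P60 = 75 + ((41.4 − 23)/28)·25 = 75 + 16.4286 = 91.4286.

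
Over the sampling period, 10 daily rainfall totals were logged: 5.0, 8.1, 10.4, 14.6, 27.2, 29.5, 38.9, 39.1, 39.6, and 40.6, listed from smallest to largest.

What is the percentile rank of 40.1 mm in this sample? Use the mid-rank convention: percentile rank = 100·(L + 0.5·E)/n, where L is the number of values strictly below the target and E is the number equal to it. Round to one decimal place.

90.0

Count below 40.1: L = 9; count equal: E = 0; n = 10.
Percentile rank = 100·(9 + 0.5·0)/10 = 100·9/10 = 90.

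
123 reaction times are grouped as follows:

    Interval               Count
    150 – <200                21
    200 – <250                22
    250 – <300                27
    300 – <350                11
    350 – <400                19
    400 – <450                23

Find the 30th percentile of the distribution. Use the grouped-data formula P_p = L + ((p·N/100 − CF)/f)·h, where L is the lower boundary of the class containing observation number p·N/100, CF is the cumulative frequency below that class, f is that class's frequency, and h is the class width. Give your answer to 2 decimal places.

236.14

N = 123; target position k = 30/100 · 123 = 36.9.
Cumulative frequencies: 21, 43, 70, 81, 100, 123.
Observation 36.9 falls in the class 200 – <250.
L = 200, CF = 21, f = 22, h = 50.
P30 = 200 + ((36.9 − 21)/22)·50 = 200 + 36.1364 = 236.136.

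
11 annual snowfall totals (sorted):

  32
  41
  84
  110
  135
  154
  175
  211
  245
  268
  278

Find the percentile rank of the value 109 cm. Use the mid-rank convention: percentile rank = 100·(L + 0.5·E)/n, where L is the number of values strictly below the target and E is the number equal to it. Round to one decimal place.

Count below 109: L = 3; count equal: E = 0; n = 11.
Percentile rank = 100·(3 + 0.5·0)/11 = 100·3/11 = 27.27.

27.3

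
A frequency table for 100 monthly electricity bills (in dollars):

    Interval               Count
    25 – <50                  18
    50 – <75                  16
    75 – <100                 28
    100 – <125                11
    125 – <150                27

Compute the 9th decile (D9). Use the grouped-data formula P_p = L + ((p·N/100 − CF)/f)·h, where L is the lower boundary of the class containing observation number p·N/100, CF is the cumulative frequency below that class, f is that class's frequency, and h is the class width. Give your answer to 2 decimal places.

N = 100; target position k = 90/100 · 100 = 90.
Cumulative frequencies: 18, 34, 62, 73, 100.
Observation 90 falls in the class 125 – <150.
L = 125, CF = 73, f = 27, h = 25.
P90 = 125 + ((90 − 73)/27)·25 = 125 + 15.7407 = 140.741.

140.74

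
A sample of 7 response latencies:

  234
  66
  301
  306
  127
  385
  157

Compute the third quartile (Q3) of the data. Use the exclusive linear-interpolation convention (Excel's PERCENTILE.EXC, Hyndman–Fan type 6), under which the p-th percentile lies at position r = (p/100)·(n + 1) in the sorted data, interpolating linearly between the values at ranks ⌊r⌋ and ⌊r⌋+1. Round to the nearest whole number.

306

Sorted: 66, 127, 157, 234, 301, 306, 385.
n = 7.
r = (75/100)·(7 + 1) = 6.
r is an integer, so P75 is the value at rank 6: 306.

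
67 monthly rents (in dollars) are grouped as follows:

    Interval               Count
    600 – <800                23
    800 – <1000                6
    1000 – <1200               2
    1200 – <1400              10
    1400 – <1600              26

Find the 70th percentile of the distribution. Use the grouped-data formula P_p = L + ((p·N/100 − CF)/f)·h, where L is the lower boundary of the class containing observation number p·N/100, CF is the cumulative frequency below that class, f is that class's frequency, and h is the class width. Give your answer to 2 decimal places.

1445.38

N = 67; target position k = 70/100 · 67 = 46.9.
Cumulative frequencies: 23, 29, 31, 41, 67.
Observation 46.9 falls in the class 1400 – <1600.
L = 1400, CF = 41, f = 26, h = 200.
P70 = 1400 + ((46.9 − 41)/26)·200 = 1400 + 45.3846 = 1445.38.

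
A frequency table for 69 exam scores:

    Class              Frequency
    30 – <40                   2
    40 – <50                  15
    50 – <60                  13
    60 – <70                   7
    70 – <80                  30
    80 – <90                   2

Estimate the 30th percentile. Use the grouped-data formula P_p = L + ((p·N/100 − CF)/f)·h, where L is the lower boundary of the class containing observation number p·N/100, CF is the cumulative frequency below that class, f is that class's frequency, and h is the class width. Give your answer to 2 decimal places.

52.85

N = 69; target position k = 30/100 · 69 = 20.7.
Cumulative frequencies: 2, 17, 30, 37, 67, 69.
Observation 20.7 falls in the class 50 – <60.
L = 50, CF = 17, f = 13, h = 10.
P30 = 50 + ((20.7 − 17)/13)·10 = 50 + 2.84615 = 52.8462.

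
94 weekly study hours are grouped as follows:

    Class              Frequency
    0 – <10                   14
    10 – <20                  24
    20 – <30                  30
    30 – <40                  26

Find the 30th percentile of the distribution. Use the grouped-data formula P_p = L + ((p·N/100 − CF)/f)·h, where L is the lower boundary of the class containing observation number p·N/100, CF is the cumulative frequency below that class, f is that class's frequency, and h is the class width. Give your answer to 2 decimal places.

N = 94; target position k = 30/100 · 94 = 28.2.
Cumulative frequencies: 14, 38, 68, 94.
Observation 28.2 falls in the class 10 – <20.
L = 10, CF = 14, f = 24, h = 10.
P30 = 10 + ((28.2 − 14)/24)·10 = 10 + 5.91667 = 15.9167.

15.92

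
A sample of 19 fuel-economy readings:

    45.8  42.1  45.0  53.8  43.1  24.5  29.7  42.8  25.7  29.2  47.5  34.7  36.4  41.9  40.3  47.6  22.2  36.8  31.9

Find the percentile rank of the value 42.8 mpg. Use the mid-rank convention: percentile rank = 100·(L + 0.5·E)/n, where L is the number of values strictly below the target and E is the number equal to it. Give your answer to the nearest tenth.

65.8

Sorted: 22.2, 24.5, 25.7, 29.2, 29.7, 31.9, 34.7, 36.4, 36.8, 40.3, 41.9, 42.1, 42.8, 43.1, 45.0, 45.8, 47.5, 47.6, 53.8.
Count below 42.8: L = 12; count equal: E = 1; n = 19.
Percentile rank = 100·(12 + 0.5·1)/19 = 100·12.5/19 = 65.79.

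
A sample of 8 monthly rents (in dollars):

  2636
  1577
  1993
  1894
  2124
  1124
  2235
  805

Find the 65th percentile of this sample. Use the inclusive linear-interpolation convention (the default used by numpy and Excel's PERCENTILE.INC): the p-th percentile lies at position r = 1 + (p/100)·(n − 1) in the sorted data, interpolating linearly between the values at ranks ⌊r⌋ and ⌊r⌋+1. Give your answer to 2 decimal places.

2065.05

Sorted: 805, 1124, 1577, 1894, 1993, 2124, 2235, 2636.
n = 8.
r = 1 + (65/100)·(8 − 1) = 1 + 4.55 = 5.55.
Rank 5 is 1993 and rank 6 is 2124.
Interpolate: 1993 + 0.55·(2124 − 1993) = 1993 + 0.55·131 = 2065.05.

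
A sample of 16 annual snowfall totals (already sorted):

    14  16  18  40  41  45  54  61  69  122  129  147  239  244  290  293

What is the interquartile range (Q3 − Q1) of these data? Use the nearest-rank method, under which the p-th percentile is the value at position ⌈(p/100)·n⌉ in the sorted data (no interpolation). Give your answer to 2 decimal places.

107.00

n = 16.
P25: rank ⌈25/100·16⌉ = 4 → 40.
P75: rank ⌈75/100·16⌉ = 12 → 147.
Difference: 147 − 40 = 107.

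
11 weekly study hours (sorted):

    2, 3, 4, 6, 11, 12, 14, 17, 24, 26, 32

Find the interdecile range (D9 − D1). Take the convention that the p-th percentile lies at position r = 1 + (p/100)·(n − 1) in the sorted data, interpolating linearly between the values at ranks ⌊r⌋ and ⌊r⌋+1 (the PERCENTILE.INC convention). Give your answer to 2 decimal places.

23.00

n = 11.
P10: r = 2 (integer) → 3.
P90: r = 10 (integer) → 26.
Difference: 26 − 3 = 23.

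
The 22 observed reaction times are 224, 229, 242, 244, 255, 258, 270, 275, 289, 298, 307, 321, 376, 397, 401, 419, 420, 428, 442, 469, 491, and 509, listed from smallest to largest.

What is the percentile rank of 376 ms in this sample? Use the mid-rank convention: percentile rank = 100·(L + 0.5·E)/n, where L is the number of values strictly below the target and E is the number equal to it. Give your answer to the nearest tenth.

Count below 376: L = 12; count equal: E = 1; n = 22.
Percentile rank = 100·(12 + 0.5·1)/22 = 100·12.5/22 = 56.82.

56.8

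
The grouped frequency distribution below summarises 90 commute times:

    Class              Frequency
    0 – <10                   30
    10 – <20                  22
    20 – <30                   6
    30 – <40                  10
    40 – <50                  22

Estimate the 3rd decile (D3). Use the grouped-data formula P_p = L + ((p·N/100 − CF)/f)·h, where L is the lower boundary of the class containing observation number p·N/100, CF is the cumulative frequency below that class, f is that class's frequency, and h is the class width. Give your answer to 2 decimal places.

9.00

N = 90; target position k = 30/100 · 90 = 27.
Cumulative frequencies: 30, 52, 58, 68, 90.
Observation 27 falls in the class 0 – <10.
L = 0, CF = 0, f = 30, h = 10.
P30 = 0 + ((27 − 0)/30)·10 = 0 + 9 = 9.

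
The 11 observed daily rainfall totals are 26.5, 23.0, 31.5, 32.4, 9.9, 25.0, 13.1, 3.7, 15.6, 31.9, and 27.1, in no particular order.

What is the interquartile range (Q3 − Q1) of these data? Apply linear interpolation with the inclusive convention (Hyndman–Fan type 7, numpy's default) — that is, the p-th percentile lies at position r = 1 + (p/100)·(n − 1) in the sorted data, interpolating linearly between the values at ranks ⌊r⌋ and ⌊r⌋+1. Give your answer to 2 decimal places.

Sorted: 3.7, 9.9, 13.1, 15.6, 23.0, 25.0, 26.5, 27.1, 31.5, 31.9, 32.4.
n = 11.
P25: r = 3.5; ranks 3–4 are 13.1, 15.6; interpolating gives 14.35.
P75: r = 8.5; ranks 8–9 are 27.1, 31.5; interpolating gives 29.3.
Difference: 29.3 − 14.35 = 14.95.

14.95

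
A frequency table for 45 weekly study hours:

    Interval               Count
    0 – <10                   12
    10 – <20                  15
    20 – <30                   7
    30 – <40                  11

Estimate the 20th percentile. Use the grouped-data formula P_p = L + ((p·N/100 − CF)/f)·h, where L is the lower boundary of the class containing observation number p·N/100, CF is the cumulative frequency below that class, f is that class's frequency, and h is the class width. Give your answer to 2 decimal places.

N = 45; target position k = 20/100 · 45 = 9.
Cumulative frequencies: 12, 27, 34, 45.
Observation 9 falls in the class 0 – <10.
L = 0, CF = 0, f = 12, h = 10.
P20 = 0 + ((9 − 0)/12)·10 = 0 + 7.5 = 7.5.

7.50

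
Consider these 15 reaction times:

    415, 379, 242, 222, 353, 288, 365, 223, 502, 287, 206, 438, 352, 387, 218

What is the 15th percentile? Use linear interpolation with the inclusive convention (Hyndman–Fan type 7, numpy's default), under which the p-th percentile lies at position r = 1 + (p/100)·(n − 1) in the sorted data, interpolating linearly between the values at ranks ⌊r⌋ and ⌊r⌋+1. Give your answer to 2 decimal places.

Sorted: 206, 218, 222, 223, 242, 287, 288, 352, 353, 365, 379, 387, 415, 438, 502.
n = 15.
r = 1 + (15/100)·(15 − 1) = 1 + 2.1 = 3.1.
Rank 3 is 222 and rank 4 is 223.
Interpolate: 222 + 0.1·(223 − 222) = 222 + 0.1·1 = 222.1.

222.10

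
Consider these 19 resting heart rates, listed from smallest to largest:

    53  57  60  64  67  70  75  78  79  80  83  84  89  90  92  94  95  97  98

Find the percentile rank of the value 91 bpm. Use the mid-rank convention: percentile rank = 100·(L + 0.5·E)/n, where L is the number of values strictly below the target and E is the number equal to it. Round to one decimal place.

Count below 91: L = 14; count equal: E = 0; n = 19.
Percentile rank = 100·(14 + 0.5·0)/19 = 100·14/19 = 73.68.

73.7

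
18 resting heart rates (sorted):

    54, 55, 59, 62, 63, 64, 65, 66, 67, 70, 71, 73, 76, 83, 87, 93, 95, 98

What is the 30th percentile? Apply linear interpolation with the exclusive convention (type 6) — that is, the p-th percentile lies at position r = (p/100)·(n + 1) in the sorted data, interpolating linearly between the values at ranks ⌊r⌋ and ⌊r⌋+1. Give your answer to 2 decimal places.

n = 18.
r = (30/100)·(18 + 1) = 5.7.
Rank 5 is 63 and rank 6 is 64.
Interpolate: 63 + 0.7·(64 − 63) = 63 + 0.7·1 = 63.7.

63.70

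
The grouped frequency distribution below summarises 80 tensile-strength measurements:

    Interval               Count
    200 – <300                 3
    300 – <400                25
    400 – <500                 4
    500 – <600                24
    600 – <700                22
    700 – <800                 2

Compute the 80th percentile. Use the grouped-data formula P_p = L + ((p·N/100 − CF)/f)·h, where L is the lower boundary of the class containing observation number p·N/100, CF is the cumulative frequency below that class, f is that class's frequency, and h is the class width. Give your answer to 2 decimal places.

636.36

N = 80; target position k = 80/100 · 80 = 64.
Cumulative frequencies: 3, 28, 32, 56, 78, 80.
Observation 64 falls in the class 600 – <700.
L = 600, CF = 56, f = 22, h = 100.
P80 = 600 + ((64 − 56)/22)·100 = 600 + 36.3636 = 636.364.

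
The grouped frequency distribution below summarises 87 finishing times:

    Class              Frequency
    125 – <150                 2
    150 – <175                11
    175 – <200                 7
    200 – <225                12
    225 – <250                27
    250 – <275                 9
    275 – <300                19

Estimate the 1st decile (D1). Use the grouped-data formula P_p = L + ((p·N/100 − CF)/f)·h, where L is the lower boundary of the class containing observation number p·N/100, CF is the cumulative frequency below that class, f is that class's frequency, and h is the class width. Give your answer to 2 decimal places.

165.23

N = 87; target position k = 10/100 · 87 = 8.7.
Cumulative frequencies: 2, 13, 20, 32, 59, 68, 87.
Observation 8.7 falls in the class 150 – <175.
L = 150, CF = 2, f = 11, h = 25.
P10 = 150 + ((8.7 − 2)/11)·25 = 150 + 15.2273 = 165.227.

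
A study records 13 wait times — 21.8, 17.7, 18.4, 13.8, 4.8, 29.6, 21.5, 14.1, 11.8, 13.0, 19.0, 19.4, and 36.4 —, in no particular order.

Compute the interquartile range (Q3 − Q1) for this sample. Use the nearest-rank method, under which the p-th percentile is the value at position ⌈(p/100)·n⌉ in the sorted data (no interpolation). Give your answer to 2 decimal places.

Sorted: 4.8, 11.8, 13.0, 13.8, 14.1, 17.7, 18.4, 19.0, 19.4, 21.5, 21.8, 29.6, 36.4.
n = 13.
P25: rank ⌈25/100·13⌉ = 4 → 13.8.
P75: rank ⌈75/100·13⌉ = 10 → 21.5.
Difference: 21.5 − 13.8 = 7.7.

7.70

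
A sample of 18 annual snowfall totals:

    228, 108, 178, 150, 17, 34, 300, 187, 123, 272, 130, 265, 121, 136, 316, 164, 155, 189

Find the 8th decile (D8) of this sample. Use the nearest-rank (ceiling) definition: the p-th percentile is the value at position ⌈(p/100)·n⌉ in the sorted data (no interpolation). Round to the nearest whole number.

Sorted: 17, 34, 108, 121, 123, 130, 136, 150, 155, 164, 178, 187, 189, 228, 265, 272, 300, 316.
n = 18.
Position = ⌈80/100 · 18⌉ = ⌈14.4⌉ = 15.
The value at rank 15 is 265.

265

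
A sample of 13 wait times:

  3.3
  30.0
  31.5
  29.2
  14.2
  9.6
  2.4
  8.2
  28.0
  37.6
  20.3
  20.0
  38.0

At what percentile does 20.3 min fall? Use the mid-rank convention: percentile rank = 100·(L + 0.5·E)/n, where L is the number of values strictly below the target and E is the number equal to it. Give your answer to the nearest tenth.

50.0

Sorted: 2.4, 3.3, 8.2, 9.6, 14.2, 20.0, 20.3, 28.0, 29.2, 30.0, 31.5, 37.6, 38.0.
Count below 20.3: L = 6; count equal: E = 1; n = 13.
Percentile rank = 100·(6 + 0.5·1)/13 = 100·6.5/13 = 50.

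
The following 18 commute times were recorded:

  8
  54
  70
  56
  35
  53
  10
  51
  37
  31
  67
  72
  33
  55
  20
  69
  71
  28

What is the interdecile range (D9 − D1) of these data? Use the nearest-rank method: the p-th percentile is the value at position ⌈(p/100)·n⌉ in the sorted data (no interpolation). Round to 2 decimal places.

Sorted: 8, 10, 20, 28, 31, 33, 35, 37, 51, 53, 54, 55, 56, 67, 69, 70, 71, 72.
n = 18.
P10: rank ⌈10/100·18⌉ = 2 → 10.
P90: rank ⌈90/100·18⌉ = 17 → 71.
Difference: 71 − 10 = 61.

61.00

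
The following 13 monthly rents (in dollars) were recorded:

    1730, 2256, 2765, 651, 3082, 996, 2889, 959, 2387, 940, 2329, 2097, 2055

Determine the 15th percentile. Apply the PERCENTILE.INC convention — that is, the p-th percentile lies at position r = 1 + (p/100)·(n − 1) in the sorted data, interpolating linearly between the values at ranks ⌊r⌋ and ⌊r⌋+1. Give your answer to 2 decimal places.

955.20

Sorted: 651, 940, 959, 996, 1730, 2055, 2097, 2256, 2329, 2387, 2765, 2889, 3082.
n = 13.
r = 1 + (15/100)·(13 − 1) = 1 + 1.8 = 2.8.
Rank 2 is 940 and rank 3 is 959.
Interpolate: 940 + 0.8·(959 − 940) = 940 + 0.8·19 = 955.2.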